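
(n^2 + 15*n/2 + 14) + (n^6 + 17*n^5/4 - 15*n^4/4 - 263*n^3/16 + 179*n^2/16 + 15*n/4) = n^6 + 17*n^5/4 - 15*n^4/4 - 263*n^3/16 + 195*n^2/16 + 45*n/4 + 14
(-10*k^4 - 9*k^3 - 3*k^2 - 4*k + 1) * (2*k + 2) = -20*k^5 - 38*k^4 - 24*k^3 - 14*k^2 - 6*k + 2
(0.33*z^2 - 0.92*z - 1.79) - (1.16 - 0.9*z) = 0.33*z^2 - 0.02*z - 2.95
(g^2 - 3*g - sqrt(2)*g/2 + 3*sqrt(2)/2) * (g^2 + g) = g^4 - 2*g^3 - sqrt(2)*g^3/2 - 3*g^2 + sqrt(2)*g^2 + 3*sqrt(2)*g/2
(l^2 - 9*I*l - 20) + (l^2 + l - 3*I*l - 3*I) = 2*l^2 + l - 12*I*l - 20 - 3*I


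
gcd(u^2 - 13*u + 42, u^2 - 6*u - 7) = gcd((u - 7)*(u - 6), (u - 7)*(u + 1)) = u - 7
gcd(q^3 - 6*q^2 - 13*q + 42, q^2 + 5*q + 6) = q + 3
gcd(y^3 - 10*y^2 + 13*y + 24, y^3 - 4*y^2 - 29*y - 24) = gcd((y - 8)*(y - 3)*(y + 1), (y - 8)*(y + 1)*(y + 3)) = y^2 - 7*y - 8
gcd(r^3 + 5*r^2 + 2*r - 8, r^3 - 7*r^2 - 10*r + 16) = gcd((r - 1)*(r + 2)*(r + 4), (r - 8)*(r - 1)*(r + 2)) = r^2 + r - 2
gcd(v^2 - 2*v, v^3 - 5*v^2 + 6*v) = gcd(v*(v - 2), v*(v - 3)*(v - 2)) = v^2 - 2*v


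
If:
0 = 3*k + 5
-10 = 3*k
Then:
No Solution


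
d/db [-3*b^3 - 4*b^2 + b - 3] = -9*b^2 - 8*b + 1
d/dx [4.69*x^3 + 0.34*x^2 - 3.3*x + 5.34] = 14.07*x^2 + 0.68*x - 3.3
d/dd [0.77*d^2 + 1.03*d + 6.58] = 1.54*d + 1.03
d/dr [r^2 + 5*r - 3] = 2*r + 5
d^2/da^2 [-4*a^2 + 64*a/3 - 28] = -8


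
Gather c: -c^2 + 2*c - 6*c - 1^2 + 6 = -c^2 - 4*c + 5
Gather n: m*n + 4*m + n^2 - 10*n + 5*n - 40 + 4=4*m + n^2 + n*(m - 5) - 36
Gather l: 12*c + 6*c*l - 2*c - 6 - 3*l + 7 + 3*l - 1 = 6*c*l + 10*c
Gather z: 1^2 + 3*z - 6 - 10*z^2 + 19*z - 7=-10*z^2 + 22*z - 12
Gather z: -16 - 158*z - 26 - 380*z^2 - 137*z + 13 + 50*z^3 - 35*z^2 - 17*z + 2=50*z^3 - 415*z^2 - 312*z - 27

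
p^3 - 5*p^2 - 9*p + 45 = (p - 5)*(p - 3)*(p + 3)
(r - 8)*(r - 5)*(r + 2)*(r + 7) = r^4 - 4*r^3 - 63*r^2 + 178*r + 560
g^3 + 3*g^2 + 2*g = g*(g + 1)*(g + 2)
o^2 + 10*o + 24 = (o + 4)*(o + 6)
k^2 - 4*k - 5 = (k - 5)*(k + 1)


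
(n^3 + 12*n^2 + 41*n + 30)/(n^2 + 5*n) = n + 7 + 6/n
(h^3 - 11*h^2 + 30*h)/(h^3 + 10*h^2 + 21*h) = (h^2 - 11*h + 30)/(h^2 + 10*h + 21)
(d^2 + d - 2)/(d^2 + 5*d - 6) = (d + 2)/(d + 6)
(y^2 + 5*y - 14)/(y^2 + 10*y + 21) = (y - 2)/(y + 3)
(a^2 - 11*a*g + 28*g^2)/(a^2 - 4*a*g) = (a - 7*g)/a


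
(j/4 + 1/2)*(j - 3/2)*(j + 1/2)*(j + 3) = j^4/4 + j^3 + j^2/16 - 39*j/16 - 9/8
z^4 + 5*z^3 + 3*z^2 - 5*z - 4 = (z - 1)*(z + 1)^2*(z + 4)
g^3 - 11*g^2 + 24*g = g*(g - 8)*(g - 3)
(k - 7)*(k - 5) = k^2 - 12*k + 35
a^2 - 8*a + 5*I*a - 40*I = (a - 8)*(a + 5*I)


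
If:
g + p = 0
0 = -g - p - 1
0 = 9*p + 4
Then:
No Solution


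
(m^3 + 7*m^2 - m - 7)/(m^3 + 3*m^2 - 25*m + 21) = (m + 1)/(m - 3)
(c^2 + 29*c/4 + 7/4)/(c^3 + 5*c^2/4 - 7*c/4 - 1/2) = (c + 7)/(c^2 + c - 2)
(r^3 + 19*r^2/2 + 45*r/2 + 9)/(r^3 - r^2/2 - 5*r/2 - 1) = (r^2 + 9*r + 18)/(r^2 - r - 2)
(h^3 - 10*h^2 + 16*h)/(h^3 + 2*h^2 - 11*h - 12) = h*(h^2 - 10*h + 16)/(h^3 + 2*h^2 - 11*h - 12)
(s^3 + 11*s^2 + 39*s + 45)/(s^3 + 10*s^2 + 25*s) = (s^2 + 6*s + 9)/(s*(s + 5))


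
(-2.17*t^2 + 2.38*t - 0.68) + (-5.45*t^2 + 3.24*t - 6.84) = -7.62*t^2 + 5.62*t - 7.52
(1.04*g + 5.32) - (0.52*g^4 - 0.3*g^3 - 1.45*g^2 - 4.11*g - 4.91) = -0.52*g^4 + 0.3*g^3 + 1.45*g^2 + 5.15*g + 10.23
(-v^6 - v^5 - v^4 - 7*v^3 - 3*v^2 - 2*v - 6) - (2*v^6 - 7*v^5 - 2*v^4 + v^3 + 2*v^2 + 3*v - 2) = -3*v^6 + 6*v^5 + v^4 - 8*v^3 - 5*v^2 - 5*v - 4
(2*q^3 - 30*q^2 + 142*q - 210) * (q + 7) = 2*q^4 - 16*q^3 - 68*q^2 + 784*q - 1470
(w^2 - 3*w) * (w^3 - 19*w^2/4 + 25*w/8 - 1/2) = w^5 - 31*w^4/4 + 139*w^3/8 - 79*w^2/8 + 3*w/2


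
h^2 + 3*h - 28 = (h - 4)*(h + 7)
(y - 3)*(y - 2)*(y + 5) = y^3 - 19*y + 30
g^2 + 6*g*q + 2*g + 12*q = (g + 2)*(g + 6*q)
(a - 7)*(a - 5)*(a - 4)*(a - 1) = a^4 - 17*a^3 + 99*a^2 - 223*a + 140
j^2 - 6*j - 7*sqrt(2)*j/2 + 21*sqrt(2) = (j - 6)*(j - 7*sqrt(2)/2)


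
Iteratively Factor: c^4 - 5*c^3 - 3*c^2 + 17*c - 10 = (c + 2)*(c^3 - 7*c^2 + 11*c - 5) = (c - 1)*(c + 2)*(c^2 - 6*c + 5) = (c - 1)^2*(c + 2)*(c - 5)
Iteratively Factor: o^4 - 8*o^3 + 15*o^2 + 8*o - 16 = (o - 1)*(o^3 - 7*o^2 + 8*o + 16) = (o - 4)*(o - 1)*(o^2 - 3*o - 4) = (o - 4)*(o - 1)*(o + 1)*(o - 4)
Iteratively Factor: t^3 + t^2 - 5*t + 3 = (t - 1)*(t^2 + 2*t - 3) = (t - 1)^2*(t + 3)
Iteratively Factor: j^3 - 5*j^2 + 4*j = (j)*(j^2 - 5*j + 4) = j*(j - 4)*(j - 1)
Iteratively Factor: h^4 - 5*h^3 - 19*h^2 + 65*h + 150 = (h - 5)*(h^3 - 19*h - 30) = (h - 5)*(h + 3)*(h^2 - 3*h - 10) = (h - 5)*(h + 2)*(h + 3)*(h - 5)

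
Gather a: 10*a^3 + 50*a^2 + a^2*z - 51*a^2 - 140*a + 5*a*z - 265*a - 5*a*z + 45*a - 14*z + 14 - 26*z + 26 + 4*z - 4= 10*a^3 + a^2*(z - 1) - 360*a - 36*z + 36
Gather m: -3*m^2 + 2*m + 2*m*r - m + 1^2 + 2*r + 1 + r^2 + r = -3*m^2 + m*(2*r + 1) + r^2 + 3*r + 2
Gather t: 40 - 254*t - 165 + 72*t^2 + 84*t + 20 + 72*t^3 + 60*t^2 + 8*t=72*t^3 + 132*t^2 - 162*t - 105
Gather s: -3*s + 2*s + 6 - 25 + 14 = -s - 5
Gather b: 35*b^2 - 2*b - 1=35*b^2 - 2*b - 1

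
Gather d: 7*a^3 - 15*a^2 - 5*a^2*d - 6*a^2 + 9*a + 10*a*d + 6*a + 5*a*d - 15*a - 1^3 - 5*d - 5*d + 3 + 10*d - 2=7*a^3 - 21*a^2 + d*(-5*a^2 + 15*a)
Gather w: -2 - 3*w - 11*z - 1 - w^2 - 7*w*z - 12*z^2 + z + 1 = -w^2 + w*(-7*z - 3) - 12*z^2 - 10*z - 2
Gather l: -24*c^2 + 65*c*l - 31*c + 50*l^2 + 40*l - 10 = -24*c^2 - 31*c + 50*l^2 + l*(65*c + 40) - 10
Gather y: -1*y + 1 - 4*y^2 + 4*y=-4*y^2 + 3*y + 1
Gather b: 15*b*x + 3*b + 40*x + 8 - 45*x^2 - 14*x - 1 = b*(15*x + 3) - 45*x^2 + 26*x + 7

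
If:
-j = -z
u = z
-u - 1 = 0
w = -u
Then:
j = -1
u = -1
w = 1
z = -1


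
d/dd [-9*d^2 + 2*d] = 2 - 18*d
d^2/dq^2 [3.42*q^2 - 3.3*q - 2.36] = 6.84000000000000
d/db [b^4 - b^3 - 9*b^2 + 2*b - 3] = 4*b^3 - 3*b^2 - 18*b + 2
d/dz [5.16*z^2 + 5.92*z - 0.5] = 10.32*z + 5.92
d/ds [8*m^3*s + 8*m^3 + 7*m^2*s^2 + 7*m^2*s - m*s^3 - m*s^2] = m*(8*m^2 + 14*m*s + 7*m - 3*s^2 - 2*s)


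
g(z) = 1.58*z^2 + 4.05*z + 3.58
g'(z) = 3.16*z + 4.05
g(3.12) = 31.60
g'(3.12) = 13.91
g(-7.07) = 53.92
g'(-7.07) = -18.29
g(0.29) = 4.89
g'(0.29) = 4.97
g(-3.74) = 10.53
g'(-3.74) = -7.77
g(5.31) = 69.64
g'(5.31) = 20.83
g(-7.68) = 65.67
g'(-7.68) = -20.22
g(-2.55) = 3.53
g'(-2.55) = -4.01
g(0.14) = 4.18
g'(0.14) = 4.49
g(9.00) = 168.01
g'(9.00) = 32.49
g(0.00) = 3.58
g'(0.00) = 4.05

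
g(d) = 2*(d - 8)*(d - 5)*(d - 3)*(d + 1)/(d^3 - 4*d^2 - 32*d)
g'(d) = 2*(d - 8)*(d - 5)*(d - 3)*(d + 1)*(-3*d^2 + 8*d + 32)/(d^3 - 4*d^2 - 32*d)^2 + 2*(d - 8)*(d - 5)*(d - 3)/(d^3 - 4*d^2 - 32*d) + 2*(d - 8)*(d - 5)*(d + 1)/(d^3 - 4*d^2 - 32*d) + 2*(d - 8)*(d - 3)*(d + 1)/(d^3 - 4*d^2 - 32*d) + 2*(d - 5)*(d - 3)*(d + 1)/(d^3 - 4*d^2 - 32*d)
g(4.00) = -0.31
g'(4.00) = 0.05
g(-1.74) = 12.02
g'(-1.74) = -18.98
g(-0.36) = -17.59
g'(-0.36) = -63.00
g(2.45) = 0.61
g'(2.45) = -1.52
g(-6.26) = -77.53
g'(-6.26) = -16.69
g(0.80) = 8.66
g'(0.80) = -13.82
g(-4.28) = -369.81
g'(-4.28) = -1203.77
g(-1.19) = 2.95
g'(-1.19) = -15.26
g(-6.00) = -82.50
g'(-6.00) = -21.83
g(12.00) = 8.53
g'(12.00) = 1.58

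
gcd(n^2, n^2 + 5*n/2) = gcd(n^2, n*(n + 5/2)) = n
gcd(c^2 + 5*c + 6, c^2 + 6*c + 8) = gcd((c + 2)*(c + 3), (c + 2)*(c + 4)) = c + 2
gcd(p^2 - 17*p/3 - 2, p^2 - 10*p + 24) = p - 6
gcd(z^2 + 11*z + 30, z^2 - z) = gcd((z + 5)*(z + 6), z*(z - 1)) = 1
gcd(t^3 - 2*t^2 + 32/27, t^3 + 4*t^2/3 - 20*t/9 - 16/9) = t^2 - 2*t/3 - 8/9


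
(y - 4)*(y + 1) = y^2 - 3*y - 4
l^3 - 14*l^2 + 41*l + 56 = (l - 8)*(l - 7)*(l + 1)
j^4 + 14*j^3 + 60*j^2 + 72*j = j*(j + 2)*(j + 6)^2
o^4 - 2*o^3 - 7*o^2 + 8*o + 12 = (o - 3)*(o - 2)*(o + 1)*(o + 2)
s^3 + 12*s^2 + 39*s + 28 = (s + 1)*(s + 4)*(s + 7)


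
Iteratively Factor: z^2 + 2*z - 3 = (z - 1)*(z + 3)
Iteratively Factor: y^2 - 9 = (y + 3)*(y - 3)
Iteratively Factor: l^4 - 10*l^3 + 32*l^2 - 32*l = (l - 4)*(l^3 - 6*l^2 + 8*l) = (l - 4)^2*(l^2 - 2*l) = l*(l - 4)^2*(l - 2)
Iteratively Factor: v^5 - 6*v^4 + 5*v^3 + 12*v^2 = (v - 3)*(v^4 - 3*v^3 - 4*v^2) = (v - 3)*(v + 1)*(v^3 - 4*v^2) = (v - 4)*(v - 3)*(v + 1)*(v^2) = v*(v - 4)*(v - 3)*(v + 1)*(v)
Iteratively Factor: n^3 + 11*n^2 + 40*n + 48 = (n + 3)*(n^2 + 8*n + 16) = (n + 3)*(n + 4)*(n + 4)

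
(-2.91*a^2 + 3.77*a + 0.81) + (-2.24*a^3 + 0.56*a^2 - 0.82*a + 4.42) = -2.24*a^3 - 2.35*a^2 + 2.95*a + 5.23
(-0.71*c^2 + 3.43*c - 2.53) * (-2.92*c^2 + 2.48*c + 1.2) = 2.0732*c^4 - 11.7764*c^3 + 15.042*c^2 - 2.1584*c - 3.036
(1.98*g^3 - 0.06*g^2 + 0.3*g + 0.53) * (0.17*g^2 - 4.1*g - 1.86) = 0.3366*g^5 - 8.1282*g^4 - 3.3858*g^3 - 1.0283*g^2 - 2.731*g - 0.9858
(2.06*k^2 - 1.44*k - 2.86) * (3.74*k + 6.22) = 7.7044*k^3 + 7.4276*k^2 - 19.6532*k - 17.7892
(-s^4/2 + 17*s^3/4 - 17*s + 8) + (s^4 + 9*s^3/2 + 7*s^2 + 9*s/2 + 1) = s^4/2 + 35*s^3/4 + 7*s^2 - 25*s/2 + 9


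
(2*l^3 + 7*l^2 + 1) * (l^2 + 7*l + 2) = 2*l^5 + 21*l^4 + 53*l^3 + 15*l^2 + 7*l + 2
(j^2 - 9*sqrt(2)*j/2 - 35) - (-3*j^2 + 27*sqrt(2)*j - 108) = 4*j^2 - 63*sqrt(2)*j/2 + 73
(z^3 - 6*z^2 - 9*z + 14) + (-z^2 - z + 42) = z^3 - 7*z^2 - 10*z + 56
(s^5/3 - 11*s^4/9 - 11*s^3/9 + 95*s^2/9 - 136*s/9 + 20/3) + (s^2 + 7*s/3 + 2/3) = s^5/3 - 11*s^4/9 - 11*s^3/9 + 104*s^2/9 - 115*s/9 + 22/3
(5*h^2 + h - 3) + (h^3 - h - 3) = h^3 + 5*h^2 - 6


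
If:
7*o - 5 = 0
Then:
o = 5/7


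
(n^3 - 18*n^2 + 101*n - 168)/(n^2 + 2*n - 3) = (n^3 - 18*n^2 + 101*n - 168)/(n^2 + 2*n - 3)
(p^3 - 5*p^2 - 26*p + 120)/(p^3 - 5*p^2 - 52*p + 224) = (p^2 - p - 30)/(p^2 - p - 56)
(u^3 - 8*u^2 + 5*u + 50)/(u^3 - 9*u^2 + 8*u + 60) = (u - 5)/(u - 6)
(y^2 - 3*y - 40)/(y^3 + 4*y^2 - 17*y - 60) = (y - 8)/(y^2 - y - 12)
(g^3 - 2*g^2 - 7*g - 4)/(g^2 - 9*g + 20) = (g^2 + 2*g + 1)/(g - 5)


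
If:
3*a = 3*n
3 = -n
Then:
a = -3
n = -3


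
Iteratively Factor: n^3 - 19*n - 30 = (n + 2)*(n^2 - 2*n - 15) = (n + 2)*(n + 3)*(n - 5)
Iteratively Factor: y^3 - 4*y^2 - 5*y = (y - 5)*(y^2 + y) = y*(y - 5)*(y + 1)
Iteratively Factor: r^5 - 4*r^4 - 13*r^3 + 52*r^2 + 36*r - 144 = (r - 3)*(r^4 - r^3 - 16*r^2 + 4*r + 48) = (r - 3)*(r - 2)*(r^3 + r^2 - 14*r - 24) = (r - 3)*(r - 2)*(r + 2)*(r^2 - r - 12) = (r - 4)*(r - 3)*(r - 2)*(r + 2)*(r + 3)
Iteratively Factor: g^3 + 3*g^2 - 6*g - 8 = (g - 2)*(g^2 + 5*g + 4) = (g - 2)*(g + 4)*(g + 1)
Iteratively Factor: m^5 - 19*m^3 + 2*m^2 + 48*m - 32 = (m - 4)*(m^4 + 4*m^3 - 3*m^2 - 10*m + 8) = (m - 4)*(m + 4)*(m^3 - 3*m + 2) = (m - 4)*(m - 1)*(m + 4)*(m^2 + m - 2) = (m - 4)*(m - 1)*(m + 2)*(m + 4)*(m - 1)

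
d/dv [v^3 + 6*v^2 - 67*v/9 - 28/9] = 3*v^2 + 12*v - 67/9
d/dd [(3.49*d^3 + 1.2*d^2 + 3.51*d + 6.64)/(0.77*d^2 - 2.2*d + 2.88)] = (2.6873*d^4 - 15.356*d^3 + 24.8109*d^2 - 3.3136*d + 24.7168)/(0.5929*d^4 - 3.388*d^3 + 9.2752*d^2 - 12.672*d + 8.2944)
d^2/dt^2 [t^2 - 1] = 2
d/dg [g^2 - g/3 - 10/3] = 2*g - 1/3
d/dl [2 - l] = -1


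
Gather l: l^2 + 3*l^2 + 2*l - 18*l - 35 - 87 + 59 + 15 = 4*l^2 - 16*l - 48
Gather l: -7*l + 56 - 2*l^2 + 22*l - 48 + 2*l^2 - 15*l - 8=0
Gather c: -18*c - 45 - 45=-18*c - 90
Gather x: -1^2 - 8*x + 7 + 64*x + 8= 56*x + 14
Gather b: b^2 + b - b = b^2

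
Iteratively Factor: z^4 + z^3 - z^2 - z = (z)*(z^3 + z^2 - z - 1) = z*(z + 1)*(z^2 - 1) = z*(z + 1)^2*(z - 1)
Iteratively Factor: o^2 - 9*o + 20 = (o - 5)*(o - 4)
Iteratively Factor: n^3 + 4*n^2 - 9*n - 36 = (n - 3)*(n^2 + 7*n + 12) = (n - 3)*(n + 4)*(n + 3)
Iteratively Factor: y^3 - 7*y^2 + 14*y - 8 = (y - 1)*(y^2 - 6*y + 8) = (y - 4)*(y - 1)*(y - 2)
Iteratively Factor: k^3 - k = (k)*(k^2 - 1) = k*(k + 1)*(k - 1)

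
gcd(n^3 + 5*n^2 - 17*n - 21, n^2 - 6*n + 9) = n - 3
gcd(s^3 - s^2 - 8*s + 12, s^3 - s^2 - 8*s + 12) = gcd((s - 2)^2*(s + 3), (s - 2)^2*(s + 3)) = s^3 - s^2 - 8*s + 12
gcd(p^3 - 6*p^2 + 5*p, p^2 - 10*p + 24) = 1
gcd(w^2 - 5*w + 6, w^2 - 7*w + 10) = w - 2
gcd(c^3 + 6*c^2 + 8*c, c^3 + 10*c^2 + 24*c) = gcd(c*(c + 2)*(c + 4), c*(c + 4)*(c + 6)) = c^2 + 4*c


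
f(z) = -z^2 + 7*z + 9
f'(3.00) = 1.00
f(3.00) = 21.00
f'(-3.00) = 13.00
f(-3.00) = -21.00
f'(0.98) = 5.04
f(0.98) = 14.90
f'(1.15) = 4.70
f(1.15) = 15.73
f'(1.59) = 3.82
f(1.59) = 17.60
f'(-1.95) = 10.90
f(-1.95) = -8.45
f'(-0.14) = 7.28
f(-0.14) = 8.00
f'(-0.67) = 8.34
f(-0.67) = 3.86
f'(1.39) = 4.22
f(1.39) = 16.80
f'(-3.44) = 13.88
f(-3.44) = -26.91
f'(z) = 7 - 2*z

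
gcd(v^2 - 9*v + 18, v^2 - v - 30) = v - 6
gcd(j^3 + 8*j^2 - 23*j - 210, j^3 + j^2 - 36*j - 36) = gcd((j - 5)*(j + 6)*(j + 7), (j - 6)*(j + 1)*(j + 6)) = j + 6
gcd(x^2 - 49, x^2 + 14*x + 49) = x + 7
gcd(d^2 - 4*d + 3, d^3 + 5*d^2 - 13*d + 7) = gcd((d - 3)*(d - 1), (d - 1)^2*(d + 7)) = d - 1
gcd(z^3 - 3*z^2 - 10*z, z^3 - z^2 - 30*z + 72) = 1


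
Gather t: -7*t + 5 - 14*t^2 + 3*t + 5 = -14*t^2 - 4*t + 10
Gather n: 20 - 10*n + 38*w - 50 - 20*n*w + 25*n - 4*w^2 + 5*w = n*(15 - 20*w) - 4*w^2 + 43*w - 30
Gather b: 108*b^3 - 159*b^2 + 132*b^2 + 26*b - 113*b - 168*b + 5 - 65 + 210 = 108*b^3 - 27*b^2 - 255*b + 150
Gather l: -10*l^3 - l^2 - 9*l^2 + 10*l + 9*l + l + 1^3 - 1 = -10*l^3 - 10*l^2 + 20*l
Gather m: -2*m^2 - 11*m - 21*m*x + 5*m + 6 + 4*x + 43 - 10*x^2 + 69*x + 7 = -2*m^2 + m*(-21*x - 6) - 10*x^2 + 73*x + 56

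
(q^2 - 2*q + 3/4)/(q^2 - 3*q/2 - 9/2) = (-4*q^2 + 8*q - 3)/(2*(-2*q^2 + 3*q + 9))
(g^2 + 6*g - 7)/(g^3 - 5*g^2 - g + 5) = (g + 7)/(g^2 - 4*g - 5)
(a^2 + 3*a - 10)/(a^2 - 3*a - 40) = (a - 2)/(a - 8)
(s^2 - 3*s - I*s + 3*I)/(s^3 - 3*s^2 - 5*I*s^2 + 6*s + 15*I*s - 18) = (s - I)/(s^2 - 5*I*s + 6)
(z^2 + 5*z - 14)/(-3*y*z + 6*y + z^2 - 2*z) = (-z - 7)/(3*y - z)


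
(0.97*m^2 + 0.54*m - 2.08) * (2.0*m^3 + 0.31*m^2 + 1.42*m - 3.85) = 1.94*m^5 + 1.3807*m^4 - 2.6152*m^3 - 3.6125*m^2 - 5.0326*m + 8.008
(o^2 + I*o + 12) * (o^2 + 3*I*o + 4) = o^4 + 4*I*o^3 + 13*o^2 + 40*I*o + 48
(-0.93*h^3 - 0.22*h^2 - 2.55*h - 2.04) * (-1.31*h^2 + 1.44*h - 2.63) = 1.2183*h^5 - 1.051*h^4 + 5.4696*h^3 - 0.421*h^2 + 3.7689*h + 5.3652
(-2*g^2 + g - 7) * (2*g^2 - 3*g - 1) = -4*g^4 + 8*g^3 - 15*g^2 + 20*g + 7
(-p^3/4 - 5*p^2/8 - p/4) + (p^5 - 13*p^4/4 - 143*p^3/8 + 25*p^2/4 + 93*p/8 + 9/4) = p^5 - 13*p^4/4 - 145*p^3/8 + 45*p^2/8 + 91*p/8 + 9/4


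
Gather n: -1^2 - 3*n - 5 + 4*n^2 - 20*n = 4*n^2 - 23*n - 6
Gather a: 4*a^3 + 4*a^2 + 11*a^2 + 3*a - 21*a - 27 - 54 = 4*a^3 + 15*a^2 - 18*a - 81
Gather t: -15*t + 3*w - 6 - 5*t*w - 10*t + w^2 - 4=t*(-5*w - 25) + w^2 + 3*w - 10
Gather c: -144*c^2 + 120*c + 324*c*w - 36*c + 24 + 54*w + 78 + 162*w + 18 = -144*c^2 + c*(324*w + 84) + 216*w + 120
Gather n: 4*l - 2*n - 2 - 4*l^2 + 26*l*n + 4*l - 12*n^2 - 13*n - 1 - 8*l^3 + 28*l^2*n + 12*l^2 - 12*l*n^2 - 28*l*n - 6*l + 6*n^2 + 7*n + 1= -8*l^3 + 8*l^2 + 2*l + n^2*(-12*l - 6) + n*(28*l^2 - 2*l - 8) - 2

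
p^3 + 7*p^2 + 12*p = p*(p + 3)*(p + 4)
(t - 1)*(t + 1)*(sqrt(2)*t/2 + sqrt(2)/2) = sqrt(2)*t^3/2 + sqrt(2)*t^2/2 - sqrt(2)*t/2 - sqrt(2)/2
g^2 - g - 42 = (g - 7)*(g + 6)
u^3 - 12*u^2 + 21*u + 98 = (u - 7)^2*(u + 2)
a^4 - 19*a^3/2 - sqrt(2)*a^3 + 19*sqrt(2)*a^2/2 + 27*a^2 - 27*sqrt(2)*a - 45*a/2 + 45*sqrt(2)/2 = (a - 5)*(a - 3)*(a - 3/2)*(a - sqrt(2))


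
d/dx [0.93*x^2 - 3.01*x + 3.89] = 1.86*x - 3.01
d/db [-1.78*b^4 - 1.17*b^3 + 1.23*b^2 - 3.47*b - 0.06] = -7.12*b^3 - 3.51*b^2 + 2.46*b - 3.47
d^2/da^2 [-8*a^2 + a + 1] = -16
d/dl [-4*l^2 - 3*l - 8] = -8*l - 3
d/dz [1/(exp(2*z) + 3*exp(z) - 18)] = (-2*exp(z) - 3)*exp(z)/(exp(2*z) + 3*exp(z) - 18)^2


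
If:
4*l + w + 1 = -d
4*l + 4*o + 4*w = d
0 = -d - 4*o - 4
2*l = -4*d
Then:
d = 4/9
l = -8/9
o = -10/9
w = 19/9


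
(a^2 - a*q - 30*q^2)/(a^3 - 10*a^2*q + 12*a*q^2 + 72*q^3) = (-a - 5*q)/(-a^2 + 4*a*q + 12*q^2)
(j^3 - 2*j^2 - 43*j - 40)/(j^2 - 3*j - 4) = (j^2 - 3*j - 40)/(j - 4)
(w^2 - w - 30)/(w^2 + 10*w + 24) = (w^2 - w - 30)/(w^2 + 10*w + 24)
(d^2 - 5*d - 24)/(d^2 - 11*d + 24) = (d + 3)/(d - 3)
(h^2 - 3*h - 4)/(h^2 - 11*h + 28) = (h + 1)/(h - 7)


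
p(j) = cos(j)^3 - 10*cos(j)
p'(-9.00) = -3.09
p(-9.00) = 8.35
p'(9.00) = 3.09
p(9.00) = 8.35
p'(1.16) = 8.73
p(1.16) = -3.93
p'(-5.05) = 9.12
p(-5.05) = -3.28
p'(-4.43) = 9.38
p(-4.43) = 2.76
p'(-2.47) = -5.08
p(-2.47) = 7.35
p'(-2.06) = -8.24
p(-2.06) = 4.60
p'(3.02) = 0.85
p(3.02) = 8.95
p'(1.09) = 8.30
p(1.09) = -4.53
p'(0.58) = 4.33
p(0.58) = -7.78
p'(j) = -3*sin(j)*cos(j)^2 + 10*sin(j)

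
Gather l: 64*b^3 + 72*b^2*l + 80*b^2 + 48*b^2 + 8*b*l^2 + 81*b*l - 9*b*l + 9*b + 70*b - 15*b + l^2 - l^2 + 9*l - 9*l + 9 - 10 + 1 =64*b^3 + 128*b^2 + 8*b*l^2 + 64*b + l*(72*b^2 + 72*b)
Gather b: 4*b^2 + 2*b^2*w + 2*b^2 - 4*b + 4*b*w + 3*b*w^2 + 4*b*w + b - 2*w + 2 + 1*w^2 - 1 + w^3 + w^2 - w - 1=b^2*(2*w + 6) + b*(3*w^2 + 8*w - 3) + w^3 + 2*w^2 - 3*w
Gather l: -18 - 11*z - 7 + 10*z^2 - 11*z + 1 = 10*z^2 - 22*z - 24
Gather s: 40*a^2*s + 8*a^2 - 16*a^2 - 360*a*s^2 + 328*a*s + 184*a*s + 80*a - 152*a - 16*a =-8*a^2 - 360*a*s^2 - 88*a + s*(40*a^2 + 512*a)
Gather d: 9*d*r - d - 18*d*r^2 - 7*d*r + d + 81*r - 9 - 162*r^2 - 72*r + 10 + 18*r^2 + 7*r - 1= d*(-18*r^2 + 2*r) - 144*r^2 + 16*r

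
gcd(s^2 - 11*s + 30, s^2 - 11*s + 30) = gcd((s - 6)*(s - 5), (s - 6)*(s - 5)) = s^2 - 11*s + 30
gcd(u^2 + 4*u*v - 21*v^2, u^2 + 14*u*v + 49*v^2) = u + 7*v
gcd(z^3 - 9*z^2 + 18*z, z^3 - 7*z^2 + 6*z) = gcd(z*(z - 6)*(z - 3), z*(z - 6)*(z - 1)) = z^2 - 6*z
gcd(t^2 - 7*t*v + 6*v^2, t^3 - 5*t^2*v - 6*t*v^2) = t - 6*v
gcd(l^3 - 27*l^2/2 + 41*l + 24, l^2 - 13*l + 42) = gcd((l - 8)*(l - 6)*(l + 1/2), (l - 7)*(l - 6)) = l - 6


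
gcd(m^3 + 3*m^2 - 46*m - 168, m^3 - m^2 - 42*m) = m^2 - m - 42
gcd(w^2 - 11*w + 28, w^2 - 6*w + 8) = w - 4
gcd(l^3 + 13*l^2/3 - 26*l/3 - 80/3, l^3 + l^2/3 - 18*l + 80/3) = l^2 + 7*l/3 - 40/3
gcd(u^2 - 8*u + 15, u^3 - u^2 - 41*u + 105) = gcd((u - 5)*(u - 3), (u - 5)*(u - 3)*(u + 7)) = u^2 - 8*u + 15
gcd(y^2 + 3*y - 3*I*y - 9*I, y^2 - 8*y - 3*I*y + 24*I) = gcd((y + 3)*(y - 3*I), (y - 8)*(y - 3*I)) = y - 3*I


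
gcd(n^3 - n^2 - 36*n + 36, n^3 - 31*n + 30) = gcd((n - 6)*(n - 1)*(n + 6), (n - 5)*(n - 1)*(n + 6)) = n^2 + 5*n - 6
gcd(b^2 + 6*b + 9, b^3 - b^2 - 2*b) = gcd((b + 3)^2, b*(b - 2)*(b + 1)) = 1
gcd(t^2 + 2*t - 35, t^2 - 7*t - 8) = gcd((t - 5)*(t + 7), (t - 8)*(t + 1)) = 1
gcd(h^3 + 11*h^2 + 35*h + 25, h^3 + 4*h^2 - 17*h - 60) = h + 5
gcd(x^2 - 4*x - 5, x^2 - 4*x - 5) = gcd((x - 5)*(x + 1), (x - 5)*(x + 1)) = x^2 - 4*x - 5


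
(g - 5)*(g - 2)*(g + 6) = g^3 - g^2 - 32*g + 60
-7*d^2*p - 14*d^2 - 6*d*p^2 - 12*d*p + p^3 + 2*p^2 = (-7*d + p)*(d + p)*(p + 2)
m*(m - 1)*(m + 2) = m^3 + m^2 - 2*m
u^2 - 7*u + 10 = (u - 5)*(u - 2)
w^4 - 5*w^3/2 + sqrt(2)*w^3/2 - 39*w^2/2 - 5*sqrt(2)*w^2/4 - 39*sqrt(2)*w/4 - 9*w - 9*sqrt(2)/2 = (w - 6)*(w + 1/2)*(w + 3)*(w + sqrt(2)/2)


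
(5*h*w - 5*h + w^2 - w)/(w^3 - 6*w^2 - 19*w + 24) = (5*h + w)/(w^2 - 5*w - 24)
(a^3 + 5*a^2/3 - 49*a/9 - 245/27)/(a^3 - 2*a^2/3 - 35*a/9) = (a + 7/3)/a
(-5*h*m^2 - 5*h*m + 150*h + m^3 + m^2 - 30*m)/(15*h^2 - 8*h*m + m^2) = (-m^2 - m + 30)/(3*h - m)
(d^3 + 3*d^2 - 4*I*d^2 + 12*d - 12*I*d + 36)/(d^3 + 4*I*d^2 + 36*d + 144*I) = (d^2 + d*(3 + 2*I) + 6*I)/(d^2 + 10*I*d - 24)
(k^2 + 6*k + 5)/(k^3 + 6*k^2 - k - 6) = (k + 5)/(k^2 + 5*k - 6)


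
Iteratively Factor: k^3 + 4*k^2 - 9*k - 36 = (k + 3)*(k^2 + k - 12) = (k + 3)*(k + 4)*(k - 3)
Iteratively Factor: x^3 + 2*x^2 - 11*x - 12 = (x + 4)*(x^2 - 2*x - 3) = (x + 1)*(x + 4)*(x - 3)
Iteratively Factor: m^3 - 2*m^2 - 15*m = (m)*(m^2 - 2*m - 15) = m*(m + 3)*(m - 5)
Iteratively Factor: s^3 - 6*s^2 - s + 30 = (s - 5)*(s^2 - s - 6) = (s - 5)*(s - 3)*(s + 2)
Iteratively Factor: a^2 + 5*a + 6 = (a + 2)*(a + 3)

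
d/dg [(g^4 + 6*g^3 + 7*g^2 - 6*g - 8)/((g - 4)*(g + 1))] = g*(2*g^2 - 7*g - 40)/(g^2 - 8*g + 16)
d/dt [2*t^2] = 4*t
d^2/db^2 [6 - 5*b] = 0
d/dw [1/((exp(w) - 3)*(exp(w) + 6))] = (-2*exp(w) - 3)*exp(w)/(exp(4*w) + 6*exp(3*w) - 27*exp(2*w) - 108*exp(w) + 324)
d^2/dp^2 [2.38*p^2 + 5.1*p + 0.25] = 4.76000000000000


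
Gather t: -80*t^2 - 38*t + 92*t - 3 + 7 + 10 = -80*t^2 + 54*t + 14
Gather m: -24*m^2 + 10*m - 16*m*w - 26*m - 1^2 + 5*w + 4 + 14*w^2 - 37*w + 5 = -24*m^2 + m*(-16*w - 16) + 14*w^2 - 32*w + 8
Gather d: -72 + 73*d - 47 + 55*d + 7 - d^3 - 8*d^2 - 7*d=-d^3 - 8*d^2 + 121*d - 112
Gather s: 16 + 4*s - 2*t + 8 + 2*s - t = 6*s - 3*t + 24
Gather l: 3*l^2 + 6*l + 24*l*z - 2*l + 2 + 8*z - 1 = 3*l^2 + l*(24*z + 4) + 8*z + 1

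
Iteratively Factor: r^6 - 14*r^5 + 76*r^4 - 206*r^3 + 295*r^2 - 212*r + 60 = (r - 1)*(r^5 - 13*r^4 + 63*r^3 - 143*r^2 + 152*r - 60) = (r - 3)*(r - 1)*(r^4 - 10*r^3 + 33*r^2 - 44*r + 20) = (r - 3)*(r - 1)^2*(r^3 - 9*r^2 + 24*r - 20) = (r - 3)*(r - 2)*(r - 1)^2*(r^2 - 7*r + 10) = (r - 5)*(r - 3)*(r - 2)*(r - 1)^2*(r - 2)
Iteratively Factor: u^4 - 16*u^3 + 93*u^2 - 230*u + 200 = (u - 4)*(u^3 - 12*u^2 + 45*u - 50) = (u - 5)*(u - 4)*(u^2 - 7*u + 10) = (u - 5)*(u - 4)*(u - 2)*(u - 5)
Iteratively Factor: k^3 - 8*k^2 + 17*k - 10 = (k - 2)*(k^2 - 6*k + 5) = (k - 5)*(k - 2)*(k - 1)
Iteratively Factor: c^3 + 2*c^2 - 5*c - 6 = (c + 3)*(c^2 - c - 2) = (c - 2)*(c + 3)*(c + 1)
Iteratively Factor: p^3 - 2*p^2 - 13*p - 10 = (p - 5)*(p^2 + 3*p + 2) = (p - 5)*(p + 2)*(p + 1)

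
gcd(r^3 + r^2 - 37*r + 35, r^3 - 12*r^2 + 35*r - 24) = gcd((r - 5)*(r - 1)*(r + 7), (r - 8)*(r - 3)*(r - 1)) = r - 1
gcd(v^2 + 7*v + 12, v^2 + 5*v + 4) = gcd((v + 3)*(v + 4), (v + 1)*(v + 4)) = v + 4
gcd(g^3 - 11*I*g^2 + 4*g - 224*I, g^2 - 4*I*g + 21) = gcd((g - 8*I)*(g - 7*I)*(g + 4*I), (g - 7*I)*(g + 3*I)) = g - 7*I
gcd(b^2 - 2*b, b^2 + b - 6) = b - 2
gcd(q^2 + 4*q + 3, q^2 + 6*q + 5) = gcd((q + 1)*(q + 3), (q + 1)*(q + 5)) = q + 1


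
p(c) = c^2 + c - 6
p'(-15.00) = -29.00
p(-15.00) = 204.00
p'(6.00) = 13.00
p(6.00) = 36.00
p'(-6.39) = -11.78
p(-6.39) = 28.44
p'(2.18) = 5.36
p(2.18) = 0.93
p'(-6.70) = -12.40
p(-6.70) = 32.19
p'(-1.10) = -1.20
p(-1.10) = -5.89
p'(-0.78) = -0.56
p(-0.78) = -6.17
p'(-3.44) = -5.88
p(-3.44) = 2.39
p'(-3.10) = -5.20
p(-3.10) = 0.51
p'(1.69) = 4.38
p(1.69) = -1.45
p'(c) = 2*c + 1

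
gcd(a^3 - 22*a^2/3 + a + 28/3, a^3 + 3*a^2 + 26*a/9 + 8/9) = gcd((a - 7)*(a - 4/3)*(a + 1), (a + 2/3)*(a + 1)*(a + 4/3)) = a + 1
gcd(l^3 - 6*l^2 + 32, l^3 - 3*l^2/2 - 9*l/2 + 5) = l + 2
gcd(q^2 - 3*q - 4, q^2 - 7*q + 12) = q - 4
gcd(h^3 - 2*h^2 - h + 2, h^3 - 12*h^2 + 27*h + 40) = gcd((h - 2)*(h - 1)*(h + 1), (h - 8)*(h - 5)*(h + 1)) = h + 1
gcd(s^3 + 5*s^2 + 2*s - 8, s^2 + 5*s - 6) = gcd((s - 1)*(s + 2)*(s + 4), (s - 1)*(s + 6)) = s - 1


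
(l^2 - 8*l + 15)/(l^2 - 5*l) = (l - 3)/l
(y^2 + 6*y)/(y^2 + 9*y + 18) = y/(y + 3)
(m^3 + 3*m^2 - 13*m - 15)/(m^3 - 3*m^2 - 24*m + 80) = (m^2 - 2*m - 3)/(m^2 - 8*m + 16)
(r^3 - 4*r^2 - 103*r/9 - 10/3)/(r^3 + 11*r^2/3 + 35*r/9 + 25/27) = 3*(r - 6)/(3*r + 5)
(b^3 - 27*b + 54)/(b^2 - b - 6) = (b^2 + 3*b - 18)/(b + 2)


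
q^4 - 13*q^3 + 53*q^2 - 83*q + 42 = (q - 7)*(q - 3)*(q - 2)*(q - 1)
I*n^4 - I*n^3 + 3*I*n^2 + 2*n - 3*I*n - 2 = (n - I)^2*(n + 2*I)*(I*n - I)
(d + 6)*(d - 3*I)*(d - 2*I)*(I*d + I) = I*d^4 + 5*d^3 + 7*I*d^3 + 35*d^2 + 30*d - 42*I*d - 36*I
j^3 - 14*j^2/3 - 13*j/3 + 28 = (j - 4)*(j - 3)*(j + 7/3)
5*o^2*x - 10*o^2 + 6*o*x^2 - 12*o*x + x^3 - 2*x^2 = (o + x)*(5*o + x)*(x - 2)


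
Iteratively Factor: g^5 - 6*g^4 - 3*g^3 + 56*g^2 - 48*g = (g - 4)*(g^4 - 2*g^3 - 11*g^2 + 12*g) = (g - 4)^2*(g^3 + 2*g^2 - 3*g) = g*(g - 4)^2*(g^2 + 2*g - 3) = g*(g - 4)^2*(g + 3)*(g - 1)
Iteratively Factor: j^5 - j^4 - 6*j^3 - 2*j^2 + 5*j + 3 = (j - 1)*(j^4 - 6*j^2 - 8*j - 3) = (j - 1)*(j + 1)*(j^3 - j^2 - 5*j - 3) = (j - 1)*(j + 1)^2*(j^2 - 2*j - 3) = (j - 3)*(j - 1)*(j + 1)^2*(j + 1)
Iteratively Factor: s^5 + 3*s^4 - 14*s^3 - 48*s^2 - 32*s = (s + 1)*(s^4 + 2*s^3 - 16*s^2 - 32*s) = (s + 1)*(s + 2)*(s^3 - 16*s) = s*(s + 1)*(s + 2)*(s^2 - 16) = s*(s - 4)*(s + 1)*(s + 2)*(s + 4)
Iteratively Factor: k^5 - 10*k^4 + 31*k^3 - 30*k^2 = (k)*(k^4 - 10*k^3 + 31*k^2 - 30*k) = k^2*(k^3 - 10*k^2 + 31*k - 30) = k^2*(k - 2)*(k^2 - 8*k + 15) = k^2*(k - 5)*(k - 2)*(k - 3)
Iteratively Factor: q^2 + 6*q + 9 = (q + 3)*(q + 3)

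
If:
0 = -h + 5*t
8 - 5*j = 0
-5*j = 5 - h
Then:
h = 13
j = 8/5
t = 13/5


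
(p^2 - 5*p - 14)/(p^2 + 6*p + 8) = (p - 7)/(p + 4)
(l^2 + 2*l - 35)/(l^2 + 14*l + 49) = (l - 5)/(l + 7)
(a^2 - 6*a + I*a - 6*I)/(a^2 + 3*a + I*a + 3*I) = (a - 6)/(a + 3)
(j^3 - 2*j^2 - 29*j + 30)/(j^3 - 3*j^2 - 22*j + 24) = (j + 5)/(j + 4)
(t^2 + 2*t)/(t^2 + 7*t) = (t + 2)/(t + 7)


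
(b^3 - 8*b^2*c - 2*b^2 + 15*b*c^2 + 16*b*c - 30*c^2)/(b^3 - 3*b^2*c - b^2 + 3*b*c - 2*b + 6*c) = (b - 5*c)/(b + 1)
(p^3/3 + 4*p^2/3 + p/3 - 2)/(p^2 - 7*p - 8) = (-p^3 - 4*p^2 - p + 6)/(3*(-p^2 + 7*p + 8))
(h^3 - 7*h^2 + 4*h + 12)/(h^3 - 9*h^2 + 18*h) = (h^2 - h - 2)/(h*(h - 3))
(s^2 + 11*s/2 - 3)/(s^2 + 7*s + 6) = (s - 1/2)/(s + 1)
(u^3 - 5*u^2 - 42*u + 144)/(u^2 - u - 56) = (u^2 + 3*u - 18)/(u + 7)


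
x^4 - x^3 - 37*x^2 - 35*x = x*(x - 7)*(x + 1)*(x + 5)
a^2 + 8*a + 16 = (a + 4)^2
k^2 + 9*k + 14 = (k + 2)*(k + 7)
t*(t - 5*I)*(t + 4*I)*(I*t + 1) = I*t^4 + 2*t^3 + 19*I*t^2 + 20*t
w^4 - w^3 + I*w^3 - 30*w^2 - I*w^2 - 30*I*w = w*(w - 6)*(w + 5)*(w + I)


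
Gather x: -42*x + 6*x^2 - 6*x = 6*x^2 - 48*x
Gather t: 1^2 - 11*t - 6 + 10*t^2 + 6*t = 10*t^2 - 5*t - 5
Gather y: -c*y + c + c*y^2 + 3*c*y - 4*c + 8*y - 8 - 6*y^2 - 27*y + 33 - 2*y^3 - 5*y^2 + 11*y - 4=-3*c - 2*y^3 + y^2*(c - 11) + y*(2*c - 8) + 21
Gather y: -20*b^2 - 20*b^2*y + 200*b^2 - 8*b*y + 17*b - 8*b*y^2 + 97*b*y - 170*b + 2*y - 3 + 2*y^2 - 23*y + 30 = 180*b^2 - 153*b + y^2*(2 - 8*b) + y*(-20*b^2 + 89*b - 21) + 27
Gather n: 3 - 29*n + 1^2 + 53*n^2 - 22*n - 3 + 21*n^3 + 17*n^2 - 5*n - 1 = 21*n^3 + 70*n^2 - 56*n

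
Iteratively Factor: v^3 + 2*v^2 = (v)*(v^2 + 2*v) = v^2*(v + 2)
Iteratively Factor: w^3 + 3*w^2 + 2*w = (w + 1)*(w^2 + 2*w) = w*(w + 1)*(w + 2)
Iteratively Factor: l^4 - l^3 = (l)*(l^3 - l^2) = l*(l - 1)*(l^2) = l^2*(l - 1)*(l)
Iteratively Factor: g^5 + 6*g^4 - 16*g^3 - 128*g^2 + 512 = (g + 4)*(g^4 + 2*g^3 - 24*g^2 - 32*g + 128) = (g + 4)^2*(g^3 - 2*g^2 - 16*g + 32) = (g - 4)*(g + 4)^2*(g^2 + 2*g - 8) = (g - 4)*(g + 4)^3*(g - 2)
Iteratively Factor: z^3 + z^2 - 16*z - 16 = (z - 4)*(z^2 + 5*z + 4) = (z - 4)*(z + 4)*(z + 1)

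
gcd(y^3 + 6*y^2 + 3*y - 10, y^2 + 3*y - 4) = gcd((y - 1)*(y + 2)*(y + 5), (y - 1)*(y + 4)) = y - 1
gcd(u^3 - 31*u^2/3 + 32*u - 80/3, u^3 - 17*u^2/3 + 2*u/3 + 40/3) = u - 5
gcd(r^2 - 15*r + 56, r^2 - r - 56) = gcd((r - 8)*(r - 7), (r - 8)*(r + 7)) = r - 8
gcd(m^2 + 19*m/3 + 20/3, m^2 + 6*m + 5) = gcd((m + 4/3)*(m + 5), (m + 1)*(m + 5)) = m + 5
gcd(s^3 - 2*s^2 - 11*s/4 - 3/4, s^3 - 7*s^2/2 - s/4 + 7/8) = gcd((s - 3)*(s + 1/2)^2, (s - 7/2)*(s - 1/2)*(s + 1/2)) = s + 1/2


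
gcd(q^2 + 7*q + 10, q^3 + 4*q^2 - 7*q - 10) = q + 5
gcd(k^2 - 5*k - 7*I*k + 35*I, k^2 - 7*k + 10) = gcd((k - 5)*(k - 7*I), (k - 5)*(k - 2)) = k - 5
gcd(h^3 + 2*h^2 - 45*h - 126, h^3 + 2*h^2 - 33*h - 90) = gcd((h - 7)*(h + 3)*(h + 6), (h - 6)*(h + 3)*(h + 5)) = h + 3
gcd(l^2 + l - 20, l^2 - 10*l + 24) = l - 4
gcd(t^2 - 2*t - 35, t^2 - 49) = t - 7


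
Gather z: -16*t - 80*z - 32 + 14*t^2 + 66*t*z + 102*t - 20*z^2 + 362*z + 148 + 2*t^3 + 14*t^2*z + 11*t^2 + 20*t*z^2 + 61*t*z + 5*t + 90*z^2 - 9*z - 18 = 2*t^3 + 25*t^2 + 91*t + z^2*(20*t + 70) + z*(14*t^2 + 127*t + 273) + 98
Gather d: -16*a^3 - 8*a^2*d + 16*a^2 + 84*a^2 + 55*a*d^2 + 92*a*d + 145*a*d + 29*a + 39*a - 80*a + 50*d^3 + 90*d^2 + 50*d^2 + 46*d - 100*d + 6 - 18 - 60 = -16*a^3 + 100*a^2 - 12*a + 50*d^3 + d^2*(55*a + 140) + d*(-8*a^2 + 237*a - 54) - 72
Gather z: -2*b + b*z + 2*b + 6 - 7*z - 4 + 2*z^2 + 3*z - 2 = 2*z^2 + z*(b - 4)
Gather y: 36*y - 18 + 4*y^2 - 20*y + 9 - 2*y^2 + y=2*y^2 + 17*y - 9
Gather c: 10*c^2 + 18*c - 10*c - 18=10*c^2 + 8*c - 18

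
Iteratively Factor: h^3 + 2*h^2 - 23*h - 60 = (h - 5)*(h^2 + 7*h + 12) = (h - 5)*(h + 3)*(h + 4)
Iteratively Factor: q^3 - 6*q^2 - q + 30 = (q - 3)*(q^2 - 3*q - 10) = (q - 3)*(q + 2)*(q - 5)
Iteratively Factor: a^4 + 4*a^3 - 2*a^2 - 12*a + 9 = (a - 1)*(a^3 + 5*a^2 + 3*a - 9) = (a - 1)^2*(a^2 + 6*a + 9) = (a - 1)^2*(a + 3)*(a + 3)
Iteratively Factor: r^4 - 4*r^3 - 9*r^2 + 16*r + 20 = (r - 2)*(r^3 - 2*r^2 - 13*r - 10) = (r - 2)*(r + 2)*(r^2 - 4*r - 5) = (r - 5)*(r - 2)*(r + 2)*(r + 1)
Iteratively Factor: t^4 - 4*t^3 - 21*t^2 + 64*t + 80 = (t + 4)*(t^3 - 8*t^2 + 11*t + 20) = (t + 1)*(t + 4)*(t^2 - 9*t + 20) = (t - 5)*(t + 1)*(t + 4)*(t - 4)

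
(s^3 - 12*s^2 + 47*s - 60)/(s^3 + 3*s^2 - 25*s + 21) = (s^2 - 9*s + 20)/(s^2 + 6*s - 7)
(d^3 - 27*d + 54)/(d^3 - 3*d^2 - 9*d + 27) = (d + 6)/(d + 3)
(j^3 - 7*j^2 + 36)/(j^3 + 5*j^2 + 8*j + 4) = (j^2 - 9*j + 18)/(j^2 + 3*j + 2)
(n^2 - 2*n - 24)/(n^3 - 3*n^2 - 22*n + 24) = 1/(n - 1)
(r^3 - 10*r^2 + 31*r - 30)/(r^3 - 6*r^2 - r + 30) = (r - 2)/(r + 2)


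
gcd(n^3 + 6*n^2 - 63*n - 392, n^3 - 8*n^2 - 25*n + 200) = n - 8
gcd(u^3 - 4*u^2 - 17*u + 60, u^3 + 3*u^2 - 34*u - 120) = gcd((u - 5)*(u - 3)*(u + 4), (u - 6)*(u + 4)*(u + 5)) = u + 4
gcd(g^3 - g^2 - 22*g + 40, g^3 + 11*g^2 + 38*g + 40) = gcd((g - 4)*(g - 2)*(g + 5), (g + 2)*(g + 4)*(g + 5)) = g + 5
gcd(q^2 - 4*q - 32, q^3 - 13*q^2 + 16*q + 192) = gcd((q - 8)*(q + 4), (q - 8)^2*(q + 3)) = q - 8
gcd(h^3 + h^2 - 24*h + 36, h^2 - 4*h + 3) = h - 3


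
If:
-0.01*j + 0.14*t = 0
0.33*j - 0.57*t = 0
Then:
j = 0.00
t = 0.00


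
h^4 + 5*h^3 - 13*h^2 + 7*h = h*(h - 1)^2*(h + 7)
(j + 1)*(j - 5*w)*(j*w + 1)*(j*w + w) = j^4*w^2 - 5*j^3*w^3 + 2*j^3*w^2 + j^3*w - 10*j^2*w^3 - 4*j^2*w^2 + 2*j^2*w - 5*j*w^3 - 10*j*w^2 + j*w - 5*w^2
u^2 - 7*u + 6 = (u - 6)*(u - 1)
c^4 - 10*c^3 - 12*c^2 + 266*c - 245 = (c - 7)^2*(c - 1)*(c + 5)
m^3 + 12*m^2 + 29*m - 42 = (m - 1)*(m + 6)*(m + 7)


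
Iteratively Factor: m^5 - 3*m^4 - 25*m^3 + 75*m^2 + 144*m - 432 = (m - 4)*(m^4 + m^3 - 21*m^2 - 9*m + 108) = (m - 4)*(m - 3)*(m^3 + 4*m^2 - 9*m - 36) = (m - 4)*(m - 3)^2*(m^2 + 7*m + 12) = (m - 4)*(m - 3)^2*(m + 4)*(m + 3)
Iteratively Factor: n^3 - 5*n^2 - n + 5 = (n - 5)*(n^2 - 1) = (n - 5)*(n + 1)*(n - 1)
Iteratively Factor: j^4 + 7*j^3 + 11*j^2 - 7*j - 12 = (j - 1)*(j^3 + 8*j^2 + 19*j + 12) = (j - 1)*(j + 1)*(j^2 + 7*j + 12) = (j - 1)*(j + 1)*(j + 4)*(j + 3)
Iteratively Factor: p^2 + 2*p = (p + 2)*(p)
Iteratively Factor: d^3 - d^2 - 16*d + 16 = (d - 1)*(d^2 - 16) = (d - 4)*(d - 1)*(d + 4)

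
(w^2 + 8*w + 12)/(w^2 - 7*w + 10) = (w^2 + 8*w + 12)/(w^2 - 7*w + 10)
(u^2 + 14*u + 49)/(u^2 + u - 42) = (u + 7)/(u - 6)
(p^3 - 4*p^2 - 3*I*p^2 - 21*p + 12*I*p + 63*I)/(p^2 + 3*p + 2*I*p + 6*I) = (p^2 - p*(7 + 3*I) + 21*I)/(p + 2*I)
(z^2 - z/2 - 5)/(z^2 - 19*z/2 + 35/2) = (z + 2)/(z - 7)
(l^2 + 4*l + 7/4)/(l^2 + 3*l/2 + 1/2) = (l + 7/2)/(l + 1)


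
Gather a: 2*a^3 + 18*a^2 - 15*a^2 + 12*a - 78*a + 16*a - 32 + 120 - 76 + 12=2*a^3 + 3*a^2 - 50*a + 24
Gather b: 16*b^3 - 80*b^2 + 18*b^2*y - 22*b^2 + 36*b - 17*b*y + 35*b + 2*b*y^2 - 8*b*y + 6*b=16*b^3 + b^2*(18*y - 102) + b*(2*y^2 - 25*y + 77)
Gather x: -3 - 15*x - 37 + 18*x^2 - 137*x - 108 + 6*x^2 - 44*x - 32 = 24*x^2 - 196*x - 180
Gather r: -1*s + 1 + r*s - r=r*(s - 1) - s + 1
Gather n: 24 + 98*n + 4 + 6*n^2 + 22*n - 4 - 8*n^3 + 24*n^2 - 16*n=-8*n^3 + 30*n^2 + 104*n + 24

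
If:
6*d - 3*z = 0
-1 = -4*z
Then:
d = 1/8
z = 1/4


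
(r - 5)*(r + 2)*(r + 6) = r^3 + 3*r^2 - 28*r - 60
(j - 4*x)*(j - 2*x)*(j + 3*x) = j^3 - 3*j^2*x - 10*j*x^2 + 24*x^3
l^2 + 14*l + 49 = (l + 7)^2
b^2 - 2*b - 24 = (b - 6)*(b + 4)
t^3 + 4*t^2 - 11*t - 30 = (t - 3)*(t + 2)*(t + 5)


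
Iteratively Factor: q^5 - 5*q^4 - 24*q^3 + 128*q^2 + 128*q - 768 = (q - 4)*(q^4 - q^3 - 28*q^2 + 16*q + 192) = (q - 4)*(q + 4)*(q^3 - 5*q^2 - 8*q + 48) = (q - 4)^2*(q + 4)*(q^2 - q - 12) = (q - 4)^3*(q + 4)*(q + 3)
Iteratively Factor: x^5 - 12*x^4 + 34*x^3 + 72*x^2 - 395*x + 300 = (x - 5)*(x^4 - 7*x^3 - x^2 + 67*x - 60) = (x - 5)*(x - 4)*(x^3 - 3*x^2 - 13*x + 15) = (x - 5)^2*(x - 4)*(x^2 + 2*x - 3) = (x - 5)^2*(x - 4)*(x + 3)*(x - 1)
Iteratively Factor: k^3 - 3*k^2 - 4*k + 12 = (k - 2)*(k^2 - k - 6) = (k - 3)*(k - 2)*(k + 2)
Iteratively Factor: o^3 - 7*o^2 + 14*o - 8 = (o - 4)*(o^2 - 3*o + 2) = (o - 4)*(o - 1)*(o - 2)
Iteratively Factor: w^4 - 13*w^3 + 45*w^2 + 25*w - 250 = (w - 5)*(w^3 - 8*w^2 + 5*w + 50) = (w - 5)*(w + 2)*(w^2 - 10*w + 25) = (w - 5)^2*(w + 2)*(w - 5)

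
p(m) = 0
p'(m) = 0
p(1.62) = 0.00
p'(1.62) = 0.00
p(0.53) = 0.00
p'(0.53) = 0.00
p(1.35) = 0.00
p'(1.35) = 0.00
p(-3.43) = 0.00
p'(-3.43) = 0.00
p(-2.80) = 0.00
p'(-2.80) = 0.00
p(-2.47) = 0.00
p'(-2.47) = 0.00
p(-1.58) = 0.00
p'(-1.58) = 0.00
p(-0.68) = 0.00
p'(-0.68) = 0.00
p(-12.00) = 0.00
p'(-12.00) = 0.00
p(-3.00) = 0.00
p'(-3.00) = 0.00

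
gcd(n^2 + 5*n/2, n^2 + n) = n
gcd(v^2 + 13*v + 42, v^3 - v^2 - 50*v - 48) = v + 6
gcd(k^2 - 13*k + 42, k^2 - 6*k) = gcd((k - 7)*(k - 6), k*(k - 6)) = k - 6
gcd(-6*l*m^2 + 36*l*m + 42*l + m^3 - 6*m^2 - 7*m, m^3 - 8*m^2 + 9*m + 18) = m + 1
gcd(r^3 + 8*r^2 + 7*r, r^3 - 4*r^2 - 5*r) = r^2 + r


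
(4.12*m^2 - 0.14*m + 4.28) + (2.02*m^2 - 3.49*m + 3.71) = 6.14*m^2 - 3.63*m + 7.99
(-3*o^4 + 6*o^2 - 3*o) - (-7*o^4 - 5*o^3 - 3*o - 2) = 4*o^4 + 5*o^3 + 6*o^2 + 2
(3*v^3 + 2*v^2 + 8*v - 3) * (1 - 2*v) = -6*v^4 - v^3 - 14*v^2 + 14*v - 3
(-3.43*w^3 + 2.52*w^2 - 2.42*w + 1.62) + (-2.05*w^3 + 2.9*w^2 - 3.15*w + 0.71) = -5.48*w^3 + 5.42*w^2 - 5.57*w + 2.33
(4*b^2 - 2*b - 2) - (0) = 4*b^2 - 2*b - 2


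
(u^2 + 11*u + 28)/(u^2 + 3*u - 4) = (u + 7)/(u - 1)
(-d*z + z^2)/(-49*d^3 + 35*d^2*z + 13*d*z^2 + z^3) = z/(49*d^2 + 14*d*z + z^2)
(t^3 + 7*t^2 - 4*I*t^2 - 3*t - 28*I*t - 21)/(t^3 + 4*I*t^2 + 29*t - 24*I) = (t + 7)/(t + 8*I)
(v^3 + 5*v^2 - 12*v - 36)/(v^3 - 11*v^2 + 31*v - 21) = (v^2 + 8*v + 12)/(v^2 - 8*v + 7)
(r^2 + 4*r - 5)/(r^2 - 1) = (r + 5)/(r + 1)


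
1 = 1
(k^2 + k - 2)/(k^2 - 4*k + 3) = (k + 2)/(k - 3)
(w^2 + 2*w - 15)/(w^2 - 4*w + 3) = (w + 5)/(w - 1)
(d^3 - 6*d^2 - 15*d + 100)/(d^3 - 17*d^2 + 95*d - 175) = (d + 4)/(d - 7)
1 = 1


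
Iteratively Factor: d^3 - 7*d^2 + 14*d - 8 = (d - 1)*(d^2 - 6*d + 8) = (d - 2)*(d - 1)*(d - 4)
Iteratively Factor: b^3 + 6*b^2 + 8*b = (b + 4)*(b^2 + 2*b) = (b + 2)*(b + 4)*(b)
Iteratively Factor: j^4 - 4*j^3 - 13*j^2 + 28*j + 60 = (j + 2)*(j^3 - 6*j^2 - j + 30) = (j - 5)*(j + 2)*(j^2 - j - 6) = (j - 5)*(j - 3)*(j + 2)*(j + 2)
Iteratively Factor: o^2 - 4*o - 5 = (o - 5)*(o + 1)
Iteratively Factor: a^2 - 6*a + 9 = (a - 3)*(a - 3)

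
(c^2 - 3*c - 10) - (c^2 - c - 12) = 2 - 2*c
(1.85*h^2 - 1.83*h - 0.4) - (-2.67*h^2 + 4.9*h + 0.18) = 4.52*h^2 - 6.73*h - 0.58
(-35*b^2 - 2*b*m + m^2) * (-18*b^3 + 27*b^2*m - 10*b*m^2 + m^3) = 630*b^5 - 909*b^4*m + 278*b^3*m^2 + 12*b^2*m^3 - 12*b*m^4 + m^5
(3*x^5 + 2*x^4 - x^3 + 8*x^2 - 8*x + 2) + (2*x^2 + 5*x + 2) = 3*x^5 + 2*x^4 - x^3 + 10*x^2 - 3*x + 4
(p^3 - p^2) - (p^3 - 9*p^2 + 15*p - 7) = 8*p^2 - 15*p + 7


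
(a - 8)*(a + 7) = a^2 - a - 56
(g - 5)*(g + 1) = g^2 - 4*g - 5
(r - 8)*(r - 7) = r^2 - 15*r + 56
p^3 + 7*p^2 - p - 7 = (p - 1)*(p + 1)*(p + 7)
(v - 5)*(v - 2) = v^2 - 7*v + 10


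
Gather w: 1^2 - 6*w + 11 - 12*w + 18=30 - 18*w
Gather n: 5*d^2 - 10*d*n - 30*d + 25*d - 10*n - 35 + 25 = 5*d^2 - 5*d + n*(-10*d - 10) - 10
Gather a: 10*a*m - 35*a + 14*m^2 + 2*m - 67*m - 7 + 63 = a*(10*m - 35) + 14*m^2 - 65*m + 56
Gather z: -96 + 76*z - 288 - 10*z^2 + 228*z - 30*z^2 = -40*z^2 + 304*z - 384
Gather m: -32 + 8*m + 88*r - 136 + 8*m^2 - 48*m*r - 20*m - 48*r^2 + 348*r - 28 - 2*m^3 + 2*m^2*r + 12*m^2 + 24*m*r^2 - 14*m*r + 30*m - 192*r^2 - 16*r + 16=-2*m^3 + m^2*(2*r + 20) + m*(24*r^2 - 62*r + 18) - 240*r^2 + 420*r - 180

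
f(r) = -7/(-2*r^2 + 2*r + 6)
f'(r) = -7*(4*r - 2)/(-2*r^2 + 2*r + 6)^2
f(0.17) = -1.11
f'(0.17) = 0.23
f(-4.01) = 0.20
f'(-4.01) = 0.11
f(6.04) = 0.13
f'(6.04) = -0.05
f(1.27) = -1.32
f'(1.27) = -0.76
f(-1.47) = 5.55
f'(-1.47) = 34.65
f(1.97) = -3.21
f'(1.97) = -8.68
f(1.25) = -1.30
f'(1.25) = -0.73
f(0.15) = -1.12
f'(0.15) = 0.25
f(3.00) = 1.17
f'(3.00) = -1.94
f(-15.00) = 0.01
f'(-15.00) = 0.00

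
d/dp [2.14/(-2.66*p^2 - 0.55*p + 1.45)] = (11.3848*p + 1.177)/(2.66*p^2 + 0.55*p - 1.45)^2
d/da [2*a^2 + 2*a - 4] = 4*a + 2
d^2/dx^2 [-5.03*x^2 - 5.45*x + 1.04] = -10.0600000000000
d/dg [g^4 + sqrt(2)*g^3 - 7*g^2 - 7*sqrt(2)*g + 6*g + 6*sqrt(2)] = 4*g^3 + 3*sqrt(2)*g^2 - 14*g - 7*sqrt(2) + 6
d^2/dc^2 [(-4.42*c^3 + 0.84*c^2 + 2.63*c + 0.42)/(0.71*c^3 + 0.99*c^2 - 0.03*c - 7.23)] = (7.06052400000002*c^6 + 7.389822*c^5 - 258.530454*c^4 + 7.12633199999992*c^3 + 194.745744*c^2 - 1260.46773*c + 92.690802)/(0.357911*c^9 + 1.497177*c^8 + 2.042244*c^7 - 10.090152*c^6 - 30.578094*c^5 - 20.331702*c^4 + 112.629636*c^3 + 155.230992*c^2 - 4.704561*c - 377.933067)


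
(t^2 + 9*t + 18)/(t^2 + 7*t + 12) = (t + 6)/(t + 4)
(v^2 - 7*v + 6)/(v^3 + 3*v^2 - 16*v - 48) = (v^2 - 7*v + 6)/(v^3 + 3*v^2 - 16*v - 48)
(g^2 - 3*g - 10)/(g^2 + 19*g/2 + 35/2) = 2*(g^2 - 3*g - 10)/(2*g^2 + 19*g + 35)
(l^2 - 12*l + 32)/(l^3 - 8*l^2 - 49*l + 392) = (l - 4)/(l^2 - 49)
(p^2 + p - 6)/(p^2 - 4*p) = (p^2 + p - 6)/(p*(p - 4))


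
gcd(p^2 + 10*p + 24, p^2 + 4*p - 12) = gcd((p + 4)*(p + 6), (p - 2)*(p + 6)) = p + 6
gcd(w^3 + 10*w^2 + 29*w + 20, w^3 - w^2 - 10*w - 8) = w + 1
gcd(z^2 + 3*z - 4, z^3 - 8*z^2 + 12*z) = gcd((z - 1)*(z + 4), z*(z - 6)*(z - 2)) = 1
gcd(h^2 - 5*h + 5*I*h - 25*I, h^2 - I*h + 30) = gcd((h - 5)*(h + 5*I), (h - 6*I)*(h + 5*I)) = h + 5*I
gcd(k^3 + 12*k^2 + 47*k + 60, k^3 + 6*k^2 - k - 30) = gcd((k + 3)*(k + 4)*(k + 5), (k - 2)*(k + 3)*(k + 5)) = k^2 + 8*k + 15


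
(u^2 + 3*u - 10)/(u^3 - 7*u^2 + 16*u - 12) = (u + 5)/(u^2 - 5*u + 6)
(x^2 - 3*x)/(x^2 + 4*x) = (x - 3)/(x + 4)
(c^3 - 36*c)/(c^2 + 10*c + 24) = c*(c - 6)/(c + 4)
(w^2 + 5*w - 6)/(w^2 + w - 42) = (w^2 + 5*w - 6)/(w^2 + w - 42)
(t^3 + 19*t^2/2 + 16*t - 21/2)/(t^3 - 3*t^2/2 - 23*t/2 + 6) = (t + 7)/(t - 4)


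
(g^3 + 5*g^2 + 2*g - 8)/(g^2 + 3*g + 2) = (g^2 + 3*g - 4)/(g + 1)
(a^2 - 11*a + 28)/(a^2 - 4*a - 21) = (a - 4)/(a + 3)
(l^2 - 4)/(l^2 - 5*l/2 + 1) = 2*(l + 2)/(2*l - 1)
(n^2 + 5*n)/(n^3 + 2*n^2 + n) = (n + 5)/(n^2 + 2*n + 1)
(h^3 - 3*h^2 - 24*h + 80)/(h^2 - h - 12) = (h^2 + h - 20)/(h + 3)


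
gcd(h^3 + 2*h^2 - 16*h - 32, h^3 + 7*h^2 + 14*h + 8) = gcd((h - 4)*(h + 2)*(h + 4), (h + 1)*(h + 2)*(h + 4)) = h^2 + 6*h + 8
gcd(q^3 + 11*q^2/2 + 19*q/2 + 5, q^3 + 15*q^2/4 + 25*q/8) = q + 5/2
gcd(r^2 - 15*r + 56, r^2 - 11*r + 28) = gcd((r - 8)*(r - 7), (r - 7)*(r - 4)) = r - 7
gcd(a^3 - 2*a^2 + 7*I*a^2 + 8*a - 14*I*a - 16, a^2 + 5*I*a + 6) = a - I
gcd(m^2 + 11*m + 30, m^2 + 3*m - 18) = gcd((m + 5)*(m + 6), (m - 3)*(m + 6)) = m + 6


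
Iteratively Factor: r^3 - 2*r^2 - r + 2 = (r - 2)*(r^2 - 1) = (r - 2)*(r - 1)*(r + 1)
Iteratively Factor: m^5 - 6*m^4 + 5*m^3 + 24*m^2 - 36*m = (m - 3)*(m^4 - 3*m^3 - 4*m^2 + 12*m) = m*(m - 3)*(m^3 - 3*m^2 - 4*m + 12) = m*(m - 3)*(m - 2)*(m^2 - m - 6) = m*(m - 3)*(m - 2)*(m + 2)*(m - 3)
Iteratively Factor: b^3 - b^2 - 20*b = (b + 4)*(b^2 - 5*b) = (b - 5)*(b + 4)*(b)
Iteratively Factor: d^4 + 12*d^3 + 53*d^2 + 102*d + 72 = (d + 3)*(d^3 + 9*d^2 + 26*d + 24) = (d + 3)*(d + 4)*(d^2 + 5*d + 6) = (d + 2)*(d + 3)*(d + 4)*(d + 3)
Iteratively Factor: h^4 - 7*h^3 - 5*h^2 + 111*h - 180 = (h - 3)*(h^3 - 4*h^2 - 17*h + 60) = (h - 3)^2*(h^2 - h - 20) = (h - 3)^2*(h + 4)*(h - 5)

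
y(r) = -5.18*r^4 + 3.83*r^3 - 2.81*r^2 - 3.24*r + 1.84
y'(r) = -20.72*r^3 + 11.49*r^2 - 5.62*r - 3.24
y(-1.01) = -7.09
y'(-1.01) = 35.50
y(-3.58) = -1049.17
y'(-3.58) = 1114.83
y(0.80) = -2.71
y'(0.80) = -10.99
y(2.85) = -283.31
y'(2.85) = -405.58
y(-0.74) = -0.41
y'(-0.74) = 15.61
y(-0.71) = 0.04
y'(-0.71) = 13.96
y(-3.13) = -630.16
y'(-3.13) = 762.28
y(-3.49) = -952.36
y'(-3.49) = 1037.10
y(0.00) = 1.84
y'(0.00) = -3.24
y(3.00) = -349.34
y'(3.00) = -476.13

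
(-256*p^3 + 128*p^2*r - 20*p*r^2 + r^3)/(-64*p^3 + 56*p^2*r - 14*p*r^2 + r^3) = (8*p - r)/(2*p - r)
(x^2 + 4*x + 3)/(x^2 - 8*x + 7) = (x^2 + 4*x + 3)/(x^2 - 8*x + 7)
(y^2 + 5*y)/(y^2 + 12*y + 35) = y/(y + 7)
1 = 1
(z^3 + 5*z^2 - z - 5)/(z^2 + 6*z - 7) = (z^2 + 6*z + 5)/(z + 7)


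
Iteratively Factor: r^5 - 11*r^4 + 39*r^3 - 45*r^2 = (r - 5)*(r^4 - 6*r^3 + 9*r^2) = (r - 5)*(r - 3)*(r^3 - 3*r^2) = r*(r - 5)*(r - 3)*(r^2 - 3*r) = r*(r - 5)*(r - 3)^2*(r)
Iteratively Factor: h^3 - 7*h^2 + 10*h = (h - 2)*(h^2 - 5*h) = (h - 5)*(h - 2)*(h)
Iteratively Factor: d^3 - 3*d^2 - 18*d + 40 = (d - 5)*(d^2 + 2*d - 8) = (d - 5)*(d + 4)*(d - 2)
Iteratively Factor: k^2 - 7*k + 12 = (k - 3)*(k - 4)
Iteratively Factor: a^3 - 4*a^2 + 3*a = (a - 1)*(a^2 - 3*a) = (a - 3)*(a - 1)*(a)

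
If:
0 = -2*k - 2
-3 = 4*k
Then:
No Solution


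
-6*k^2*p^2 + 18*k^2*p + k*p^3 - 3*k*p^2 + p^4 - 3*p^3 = p*(-2*k + p)*(3*k + p)*(p - 3)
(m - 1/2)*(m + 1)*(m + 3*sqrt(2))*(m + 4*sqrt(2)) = m^4 + m^3/2 + 7*sqrt(2)*m^3 + 7*sqrt(2)*m^2/2 + 47*m^2/2 - 7*sqrt(2)*m/2 + 12*m - 12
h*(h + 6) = h^2 + 6*h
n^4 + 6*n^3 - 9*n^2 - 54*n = n*(n - 3)*(n + 3)*(n + 6)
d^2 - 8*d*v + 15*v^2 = (d - 5*v)*(d - 3*v)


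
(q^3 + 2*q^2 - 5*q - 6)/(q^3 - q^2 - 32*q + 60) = (q^2 + 4*q + 3)/(q^2 + q - 30)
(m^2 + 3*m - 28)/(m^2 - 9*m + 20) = (m + 7)/(m - 5)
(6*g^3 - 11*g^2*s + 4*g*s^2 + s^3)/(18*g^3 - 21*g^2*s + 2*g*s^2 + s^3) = (-g + s)/(-3*g + s)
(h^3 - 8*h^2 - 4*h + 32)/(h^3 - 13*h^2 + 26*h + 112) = (h - 2)/(h - 7)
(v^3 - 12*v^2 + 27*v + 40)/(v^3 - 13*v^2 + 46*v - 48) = (v^2 - 4*v - 5)/(v^2 - 5*v + 6)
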